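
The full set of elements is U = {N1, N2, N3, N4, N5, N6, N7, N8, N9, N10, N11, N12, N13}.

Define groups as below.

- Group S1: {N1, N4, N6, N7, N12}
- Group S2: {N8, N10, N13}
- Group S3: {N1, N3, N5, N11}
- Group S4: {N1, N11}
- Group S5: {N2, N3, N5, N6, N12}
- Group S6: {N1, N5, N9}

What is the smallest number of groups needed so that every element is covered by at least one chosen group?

5

Take {S1, S2, S3, S5, S6}. Their union is {N1, N2, N3, N4, N5, N6, N7, N8, N9, N10, N11, N12, N13}, which is all 13 elements.
No 4 of the 6 groups cover everything (all 15 combinations miss at least one element), so 5 is optimal.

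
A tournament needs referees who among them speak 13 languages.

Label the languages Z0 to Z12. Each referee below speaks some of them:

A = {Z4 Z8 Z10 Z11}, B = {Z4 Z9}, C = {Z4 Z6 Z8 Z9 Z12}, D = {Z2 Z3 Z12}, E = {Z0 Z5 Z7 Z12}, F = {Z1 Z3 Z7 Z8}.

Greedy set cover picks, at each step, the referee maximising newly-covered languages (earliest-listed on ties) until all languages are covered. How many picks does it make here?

Greedy: pick C (covers 5 new) → pick E (covers 3 new) → pick A (covers 2 new) → pick D (covers 2 new) → pick F (covers 1 new). Total picks: 5.

5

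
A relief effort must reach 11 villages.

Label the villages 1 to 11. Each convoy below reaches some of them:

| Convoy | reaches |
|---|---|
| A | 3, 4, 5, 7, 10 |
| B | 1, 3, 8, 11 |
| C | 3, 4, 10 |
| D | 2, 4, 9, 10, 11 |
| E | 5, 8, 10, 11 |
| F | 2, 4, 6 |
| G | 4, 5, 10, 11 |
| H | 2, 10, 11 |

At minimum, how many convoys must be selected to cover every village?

4

Take {A, B, D, F}. Their union is {1, 2, 3, 4, 5, 6, 7, 8, 9, 10, 11}, which is all 11 villages.
No 3 of the 8 convoys cover everything (all 56 combinations miss at least one village), so 4 is optimal.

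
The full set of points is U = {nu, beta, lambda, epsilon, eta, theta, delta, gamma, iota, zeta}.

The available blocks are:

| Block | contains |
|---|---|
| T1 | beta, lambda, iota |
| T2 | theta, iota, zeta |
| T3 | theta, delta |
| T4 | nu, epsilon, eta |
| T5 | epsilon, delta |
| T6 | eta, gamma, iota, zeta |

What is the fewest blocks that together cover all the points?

T1 and T3 and T4 and T6 together: T1 ∪ T3 ∪ T4 ∪ T6 = {nu, beta, lambda, epsilon, eta, theta, delta, gamma, iota, zeta} — every point is covered.
Only T4 contains nu, so T4 is forced; the remaining 7 points need at least 3 more blocks (each remaining block adds at most 3) — so at least 4 blocks are needed, and 4 is optimal.

4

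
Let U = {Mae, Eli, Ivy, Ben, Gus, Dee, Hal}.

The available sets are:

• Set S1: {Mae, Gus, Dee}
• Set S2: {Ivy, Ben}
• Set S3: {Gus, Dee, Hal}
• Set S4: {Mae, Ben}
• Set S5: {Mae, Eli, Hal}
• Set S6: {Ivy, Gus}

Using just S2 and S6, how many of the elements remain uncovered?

4

Union of S2, S6 = {Ivy, Ben, Gus}.
Not covered: Mae, Eli, Dee, Hal — 4 elements.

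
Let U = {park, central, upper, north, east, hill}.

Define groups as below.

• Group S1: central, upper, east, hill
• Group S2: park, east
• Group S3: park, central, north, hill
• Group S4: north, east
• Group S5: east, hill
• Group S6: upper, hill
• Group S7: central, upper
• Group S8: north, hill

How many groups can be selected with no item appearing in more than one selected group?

3

S2, S7, S8 are pairwise disjoint (S2={park,east}; S7={central,upper}; S8={north,hill}).
Every remaining group overlaps one of these, and no 4 of the listed groups are pairwise disjoint, so 3 is the maximum.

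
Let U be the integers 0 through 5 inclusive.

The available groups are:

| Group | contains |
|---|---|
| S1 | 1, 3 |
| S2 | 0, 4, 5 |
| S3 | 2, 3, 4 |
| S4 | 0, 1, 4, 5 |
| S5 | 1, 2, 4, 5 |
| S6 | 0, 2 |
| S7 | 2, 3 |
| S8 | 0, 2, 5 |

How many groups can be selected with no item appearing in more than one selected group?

2

S1, S8 are pairwise disjoint (S1={1,3}; S8={0,2,5}).
Every remaining group overlaps one of these, and no 3 of the listed groups are pairwise disjoint, so 2 is the maximum.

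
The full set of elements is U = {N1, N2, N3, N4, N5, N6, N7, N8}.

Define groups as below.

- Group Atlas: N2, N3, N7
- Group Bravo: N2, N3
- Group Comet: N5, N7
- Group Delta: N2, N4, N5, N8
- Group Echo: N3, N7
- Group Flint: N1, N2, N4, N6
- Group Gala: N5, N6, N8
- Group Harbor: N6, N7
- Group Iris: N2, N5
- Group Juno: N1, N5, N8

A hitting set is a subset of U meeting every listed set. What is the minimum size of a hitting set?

Take H = {N2, N7, N8}. Each listed group contains at least one of these, so H is a hitting set of size 3.
The groups Bravo, Harbor, Juno are pairwise disjoint, so any hitting set needs a separate element for each — at least 3. Hence 3 is optimal.

3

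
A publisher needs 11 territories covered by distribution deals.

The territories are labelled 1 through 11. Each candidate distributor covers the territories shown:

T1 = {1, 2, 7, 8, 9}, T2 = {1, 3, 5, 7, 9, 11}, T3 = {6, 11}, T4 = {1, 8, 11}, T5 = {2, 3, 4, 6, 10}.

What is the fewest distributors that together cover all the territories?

3

T1 and T2 and T5 together: T1 ∪ T2 ∪ T5 = {1, 2, 3, 4, 5, 6, 7, 8, 9, 10, 11} — every territory is covered.
Only T5 contains 4, so T5 is forced; the remaining 6 territories need at least 2 more distributors (each remaining distributor adds at most 5) — so at least 3 distributors are needed, and 3 is optimal.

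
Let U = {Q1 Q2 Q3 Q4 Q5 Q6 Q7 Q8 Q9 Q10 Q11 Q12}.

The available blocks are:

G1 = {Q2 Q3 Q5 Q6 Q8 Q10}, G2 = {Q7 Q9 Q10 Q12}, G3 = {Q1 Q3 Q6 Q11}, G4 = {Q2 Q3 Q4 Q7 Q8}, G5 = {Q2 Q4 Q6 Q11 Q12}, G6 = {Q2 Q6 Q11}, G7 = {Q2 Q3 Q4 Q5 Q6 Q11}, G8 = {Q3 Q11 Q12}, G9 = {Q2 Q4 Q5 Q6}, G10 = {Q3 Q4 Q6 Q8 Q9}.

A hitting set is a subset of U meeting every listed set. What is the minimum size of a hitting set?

H = {Q2, Q3, Q12} meets every block (each contains at least one member of H), and |H| = 3.
No choice of 2 elements meets every block, so 3 is the minimum.

3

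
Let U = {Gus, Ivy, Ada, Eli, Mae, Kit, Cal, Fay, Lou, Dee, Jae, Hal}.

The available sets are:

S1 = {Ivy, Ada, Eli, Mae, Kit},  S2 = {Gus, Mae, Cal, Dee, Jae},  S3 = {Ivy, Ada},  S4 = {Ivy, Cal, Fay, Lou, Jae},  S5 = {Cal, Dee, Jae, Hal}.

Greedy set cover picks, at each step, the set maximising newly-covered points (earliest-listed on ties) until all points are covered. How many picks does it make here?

Greedy: pick S1 (covers 5 new) → pick S2 (covers 4 new) → pick S4 (covers 2 new) → pick S5 (covers 1 new). Total picks: 4.

4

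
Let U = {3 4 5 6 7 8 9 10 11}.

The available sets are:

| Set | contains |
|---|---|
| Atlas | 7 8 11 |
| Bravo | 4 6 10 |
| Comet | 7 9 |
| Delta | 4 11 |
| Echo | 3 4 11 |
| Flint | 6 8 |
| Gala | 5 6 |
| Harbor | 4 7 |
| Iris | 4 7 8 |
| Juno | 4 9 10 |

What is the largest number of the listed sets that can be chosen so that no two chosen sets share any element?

3

Comet, Delta, Gala are pairwise disjoint (Comet={7,9}; Delta={4,11}; Gala={5,6}).
Every remaining set overlaps one of these, and no 4 of the listed sets are pairwise disjoint, so 3 is the maximum.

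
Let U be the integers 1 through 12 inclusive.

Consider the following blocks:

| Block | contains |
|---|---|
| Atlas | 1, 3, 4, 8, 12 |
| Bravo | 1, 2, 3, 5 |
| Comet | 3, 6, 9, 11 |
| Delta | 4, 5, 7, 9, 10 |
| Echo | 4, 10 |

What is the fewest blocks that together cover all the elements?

Atlas and Bravo and Comet and Delta together: Atlas ∪ Bravo ∪ Comet ∪ Delta = {1, 2, 3, 4, 5, 6, 7, 8, 9, 10, 11, 12} — every element is covered.
No 3 of the 5 blocks cover everything (all 10 combinations miss at least one element), so 4 is optimal.

4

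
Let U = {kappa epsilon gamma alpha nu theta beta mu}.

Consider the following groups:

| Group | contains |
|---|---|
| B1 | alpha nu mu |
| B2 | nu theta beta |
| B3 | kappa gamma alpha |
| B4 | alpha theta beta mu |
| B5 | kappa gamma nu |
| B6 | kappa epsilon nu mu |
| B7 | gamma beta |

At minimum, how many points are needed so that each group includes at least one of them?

3

Take H = {kappa, nu, beta}. Each listed group contains at least one of these, so H is a hitting set of size 3.
No choice of 2 points meets every group, so 3 is the minimum.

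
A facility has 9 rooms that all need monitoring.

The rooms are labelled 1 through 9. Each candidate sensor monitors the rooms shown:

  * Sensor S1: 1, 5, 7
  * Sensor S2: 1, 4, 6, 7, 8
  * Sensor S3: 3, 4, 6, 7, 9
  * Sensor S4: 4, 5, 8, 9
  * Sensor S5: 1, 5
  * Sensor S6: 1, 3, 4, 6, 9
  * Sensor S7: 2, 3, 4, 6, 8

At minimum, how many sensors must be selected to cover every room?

3

S2 and S4 and S7 together: S2 ∪ S4 ∪ S7 = {1, 2, 3, 4, 5, 6, 7, 8, 9} — every room is covered.
Only S7 contains 2, so S7 is forced; the remaining 4 rooms need at least 2 more sensors (each remaining sensor adds at most 3) — so at least 3 sensors are needed, and 3 is optimal.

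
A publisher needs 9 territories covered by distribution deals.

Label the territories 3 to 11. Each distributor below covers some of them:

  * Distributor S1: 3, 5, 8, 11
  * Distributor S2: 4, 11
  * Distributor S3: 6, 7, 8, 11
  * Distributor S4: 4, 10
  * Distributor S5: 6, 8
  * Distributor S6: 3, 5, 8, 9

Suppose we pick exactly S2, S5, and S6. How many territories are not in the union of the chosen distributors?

Union of S2, S5, S6 = {3, 4, 5, 6, 8, 9, 11}.
Not covered: 7, 10 — 2 territories.

2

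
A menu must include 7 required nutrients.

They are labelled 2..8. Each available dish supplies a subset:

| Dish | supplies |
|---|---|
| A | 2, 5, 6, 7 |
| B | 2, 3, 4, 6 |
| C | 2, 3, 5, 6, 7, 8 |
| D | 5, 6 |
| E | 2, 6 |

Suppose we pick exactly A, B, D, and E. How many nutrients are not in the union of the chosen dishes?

1

Union of A, B, D, E = {2, 3, 4, 5, 6, 7}.
Not covered: 8 — 1 nutrient.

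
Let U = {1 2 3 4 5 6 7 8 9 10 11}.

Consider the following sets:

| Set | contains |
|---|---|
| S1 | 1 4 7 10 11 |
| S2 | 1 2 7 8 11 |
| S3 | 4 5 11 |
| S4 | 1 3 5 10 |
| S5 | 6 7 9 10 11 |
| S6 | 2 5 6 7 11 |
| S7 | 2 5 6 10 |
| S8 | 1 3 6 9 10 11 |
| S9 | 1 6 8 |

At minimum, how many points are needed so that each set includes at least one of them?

3

The 3 points {1, 6, 11} hit every set.
No choice of 2 points meets every set, so 3 is the minimum.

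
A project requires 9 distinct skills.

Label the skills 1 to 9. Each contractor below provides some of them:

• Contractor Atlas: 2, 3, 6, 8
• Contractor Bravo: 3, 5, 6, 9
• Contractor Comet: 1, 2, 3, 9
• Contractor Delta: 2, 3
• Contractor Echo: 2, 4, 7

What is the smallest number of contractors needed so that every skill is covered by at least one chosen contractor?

Take {Atlas, Bravo, Comet, Echo}. Their union is {1, 2, 3, 4, 5, 6, 7, 8, 9}, which is all 9 skills.
Only Comet contains 1, so Comet is forced; the remaining 5 skills need at least 3 more contractors (each remaining contractor adds at most 2) — so at least 4 contractors are needed, and 4 is optimal.

4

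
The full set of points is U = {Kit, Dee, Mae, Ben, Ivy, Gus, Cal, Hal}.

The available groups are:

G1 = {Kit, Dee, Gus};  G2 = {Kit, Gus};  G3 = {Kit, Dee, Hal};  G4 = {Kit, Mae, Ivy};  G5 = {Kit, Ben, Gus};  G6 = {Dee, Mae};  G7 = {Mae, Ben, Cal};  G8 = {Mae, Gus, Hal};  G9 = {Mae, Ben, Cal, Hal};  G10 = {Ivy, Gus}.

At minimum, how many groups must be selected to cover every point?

3

G1 and G9 and G10 together: G1 ∪ G9 ∪ G10 = {Kit, Dee, Mae, Ben, Ivy, Gus, Cal, Hal} — every point is covered.
No 2 of the 10 groups cover everything (all 45 combinations miss at least one point), so 3 is optimal.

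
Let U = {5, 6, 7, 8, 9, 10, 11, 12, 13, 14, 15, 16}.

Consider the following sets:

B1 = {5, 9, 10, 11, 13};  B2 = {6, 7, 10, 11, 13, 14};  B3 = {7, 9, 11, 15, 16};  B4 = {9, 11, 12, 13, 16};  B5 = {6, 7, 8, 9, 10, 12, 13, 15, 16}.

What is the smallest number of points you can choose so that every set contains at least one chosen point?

2

Take H = {11, 12}. Each listed set contains at least one of these, so H is a hitting set of size 2.
No single point lies in every set, so at least 2 are needed and 2 is optimal.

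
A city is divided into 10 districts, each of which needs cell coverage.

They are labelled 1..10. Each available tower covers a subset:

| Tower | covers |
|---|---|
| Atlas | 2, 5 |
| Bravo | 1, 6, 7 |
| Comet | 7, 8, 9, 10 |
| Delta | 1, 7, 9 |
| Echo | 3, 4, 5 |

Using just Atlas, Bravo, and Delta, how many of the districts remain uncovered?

Union of Atlas, Bravo, Delta = {1, 2, 5, 6, 7, 9}.
Not covered: 3, 4, 8, 10 — 4 districts.

4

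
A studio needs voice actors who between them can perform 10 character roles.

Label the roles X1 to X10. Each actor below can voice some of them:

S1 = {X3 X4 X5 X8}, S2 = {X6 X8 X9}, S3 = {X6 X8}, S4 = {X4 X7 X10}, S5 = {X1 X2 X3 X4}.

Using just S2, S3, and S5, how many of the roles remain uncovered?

Union of S2, S3, S5 = {X1, X2, X3, X4, X6, X8, X9}.
Not covered: X5, X7, X10 — 3 roles.

3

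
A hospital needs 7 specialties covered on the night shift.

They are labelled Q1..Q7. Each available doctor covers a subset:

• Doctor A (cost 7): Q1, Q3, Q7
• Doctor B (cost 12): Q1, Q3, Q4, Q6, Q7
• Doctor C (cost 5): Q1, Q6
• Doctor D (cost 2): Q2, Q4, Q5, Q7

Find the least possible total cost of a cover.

14

A, C, D together cover every specialty (A ∪ C ∪ D = {Q1, Q2, Q3, Q4, Q5, Q6, Q7}); total cost 7 + 5 + 2 = 14.
No covering selection has total cost below 14.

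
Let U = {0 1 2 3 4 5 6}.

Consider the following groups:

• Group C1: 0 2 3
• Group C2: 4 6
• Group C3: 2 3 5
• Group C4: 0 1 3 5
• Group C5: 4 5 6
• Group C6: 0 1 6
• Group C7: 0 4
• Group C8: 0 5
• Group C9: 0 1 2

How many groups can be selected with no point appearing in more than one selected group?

C1, C5 are pairwise disjoint (C1={0,2,3}; C5={4,5,6}).
Every remaining group overlaps one of these, and no 3 of the listed groups are pairwise disjoint, so 2 is the maximum.

2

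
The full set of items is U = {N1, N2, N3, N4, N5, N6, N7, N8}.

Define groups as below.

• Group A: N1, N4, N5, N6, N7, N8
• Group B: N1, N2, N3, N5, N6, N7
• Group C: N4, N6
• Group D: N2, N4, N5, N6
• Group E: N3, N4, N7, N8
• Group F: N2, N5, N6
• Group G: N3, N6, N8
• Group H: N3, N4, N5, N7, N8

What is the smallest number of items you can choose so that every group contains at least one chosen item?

2

Take T = {N3, N6}. Each listed group contains at least one of these, so T is a hitting set of size 2.
The groups E, F are pairwise disjoint, so any hitting set needs a separate item for each — at least 2. Hence 2 is optimal.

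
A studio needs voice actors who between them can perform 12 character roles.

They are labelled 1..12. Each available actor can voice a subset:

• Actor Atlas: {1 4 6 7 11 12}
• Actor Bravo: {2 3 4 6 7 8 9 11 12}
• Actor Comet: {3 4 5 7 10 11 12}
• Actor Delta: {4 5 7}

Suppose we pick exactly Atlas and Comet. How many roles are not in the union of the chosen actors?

3

Union of Atlas, Comet = {1, 3, 4, 5, 6, 7, 10, 11, 12}.
Not covered: 2, 8, 9 — 3 roles.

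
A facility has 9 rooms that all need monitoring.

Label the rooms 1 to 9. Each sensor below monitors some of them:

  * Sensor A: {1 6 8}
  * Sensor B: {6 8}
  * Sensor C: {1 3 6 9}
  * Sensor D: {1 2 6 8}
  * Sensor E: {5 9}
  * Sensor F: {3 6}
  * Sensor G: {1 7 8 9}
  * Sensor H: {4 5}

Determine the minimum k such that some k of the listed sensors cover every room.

Take {C, D, G, H}. Their union is {1, 2, 3, 4, 5, 6, 7, 8, 9}, which is all 9 rooms.
Only D contains 2, so D is forced; the remaining 5 rooms need at least 3 more sensors (each remaining sensor adds at most 2) — so at least 4 sensors are needed, and 4 is optimal.

4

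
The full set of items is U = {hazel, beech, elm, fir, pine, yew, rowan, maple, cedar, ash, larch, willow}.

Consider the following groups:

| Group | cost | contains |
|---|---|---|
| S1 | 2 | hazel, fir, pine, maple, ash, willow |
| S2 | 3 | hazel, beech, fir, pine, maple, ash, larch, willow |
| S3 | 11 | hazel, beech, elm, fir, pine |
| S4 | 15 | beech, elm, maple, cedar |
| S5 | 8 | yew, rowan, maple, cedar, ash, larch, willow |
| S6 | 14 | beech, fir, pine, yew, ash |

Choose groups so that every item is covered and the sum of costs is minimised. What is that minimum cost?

19

S3, S5 together cover every item (S3 ∪ S5 = {hazel, beech, elm, fir, pine, yew, rowan, maple, cedar, ash, larch, willow}); total cost 11 + 8 = 19.
The greedy pick S1, S2, S5, S3 costs 24; no covering selection beats 19.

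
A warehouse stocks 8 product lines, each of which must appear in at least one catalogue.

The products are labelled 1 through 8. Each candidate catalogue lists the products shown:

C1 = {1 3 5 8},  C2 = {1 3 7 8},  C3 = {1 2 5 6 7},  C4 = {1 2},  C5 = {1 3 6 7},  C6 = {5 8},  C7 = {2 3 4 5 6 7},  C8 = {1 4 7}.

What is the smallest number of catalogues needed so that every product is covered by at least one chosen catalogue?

2

C1 and C7 together: C1 ∪ C7 = {1, 2, 3, 4, 5, 6, 7, 8} — every product is covered.
No single catalogue has all 8 products (the largest, C7, has 6), so 2 is optimal.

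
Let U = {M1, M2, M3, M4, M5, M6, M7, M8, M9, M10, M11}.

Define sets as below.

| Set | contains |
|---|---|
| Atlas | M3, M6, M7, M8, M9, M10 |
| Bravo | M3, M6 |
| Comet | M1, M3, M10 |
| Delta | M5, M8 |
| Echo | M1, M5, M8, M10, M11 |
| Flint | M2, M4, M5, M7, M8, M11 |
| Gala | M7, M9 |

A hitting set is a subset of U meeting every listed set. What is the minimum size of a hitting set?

Take H = {M3, M5, M9}. Each listed set contains at least one of these, so H is a hitting set of size 3.
The sets Bravo, Echo, Gala are pairwise disjoint, so any hitting set needs a separate point for each — at least 3. Hence 3 is optimal.

3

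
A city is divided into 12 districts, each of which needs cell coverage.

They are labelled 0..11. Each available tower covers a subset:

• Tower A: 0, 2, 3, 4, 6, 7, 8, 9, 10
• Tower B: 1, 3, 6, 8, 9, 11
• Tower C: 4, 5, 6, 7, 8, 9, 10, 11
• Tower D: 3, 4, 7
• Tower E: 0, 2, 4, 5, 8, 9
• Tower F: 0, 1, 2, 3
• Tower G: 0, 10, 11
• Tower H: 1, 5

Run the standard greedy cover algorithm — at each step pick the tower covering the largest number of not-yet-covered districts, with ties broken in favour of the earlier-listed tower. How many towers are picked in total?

3

Greedy: pick A (covers 9 new) → pick B (covers 2 new) → pick C (covers 1 new). Total picks: 3.
(The true minimum cover uses only 2 towers, so greedy is not optimal here.)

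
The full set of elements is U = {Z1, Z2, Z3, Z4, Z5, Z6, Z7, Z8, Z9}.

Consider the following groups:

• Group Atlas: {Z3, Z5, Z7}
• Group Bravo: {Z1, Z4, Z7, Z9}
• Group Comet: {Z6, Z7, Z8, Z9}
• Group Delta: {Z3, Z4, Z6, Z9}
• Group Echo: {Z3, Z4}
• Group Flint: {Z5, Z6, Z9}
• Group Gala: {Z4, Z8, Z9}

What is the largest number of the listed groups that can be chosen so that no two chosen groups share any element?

Echo, Flint are pairwise disjoint (Echo={Z3,Z4}; Flint={Z5,Z6,Z9}).
Every remaining group overlaps one of these, and no 3 of the listed groups are pairwise disjoint, so 2 is the maximum.

2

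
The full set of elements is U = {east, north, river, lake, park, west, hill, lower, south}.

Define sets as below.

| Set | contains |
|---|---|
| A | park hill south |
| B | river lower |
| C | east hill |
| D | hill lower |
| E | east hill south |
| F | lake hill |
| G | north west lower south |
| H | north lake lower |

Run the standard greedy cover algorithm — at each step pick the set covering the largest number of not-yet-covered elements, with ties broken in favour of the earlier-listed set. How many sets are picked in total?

5

Greedy: pick G (covers 4 new) → pick A (covers 2 new) → pick B (covers 1 new) → pick C (covers 1 new) → pick F (covers 1 new). Total picks: 5.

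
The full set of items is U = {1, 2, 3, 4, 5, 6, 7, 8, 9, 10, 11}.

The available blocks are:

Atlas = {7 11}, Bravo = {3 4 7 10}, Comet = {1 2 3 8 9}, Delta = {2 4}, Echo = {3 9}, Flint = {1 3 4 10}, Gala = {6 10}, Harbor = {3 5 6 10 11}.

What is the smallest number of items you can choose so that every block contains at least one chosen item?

4

The 4 items {4, 6, 7, 9} hit every block.
The blocks Atlas, Delta, Echo, Gala are pairwise disjoint, so any hitting set needs a separate item for each — at least 4. Hence 4 is optimal.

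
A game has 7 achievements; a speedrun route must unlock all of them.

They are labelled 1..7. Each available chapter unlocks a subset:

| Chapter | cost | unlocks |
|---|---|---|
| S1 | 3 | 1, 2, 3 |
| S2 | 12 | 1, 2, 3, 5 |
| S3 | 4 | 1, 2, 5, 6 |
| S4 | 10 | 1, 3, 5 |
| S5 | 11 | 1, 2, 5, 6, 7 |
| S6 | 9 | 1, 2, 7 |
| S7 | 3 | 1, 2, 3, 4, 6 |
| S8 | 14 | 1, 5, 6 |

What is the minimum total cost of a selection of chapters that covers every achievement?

14

S5, S7 together cover every achievement (S5 ∪ S7 = {1, 2, 3, 4, 5, 6, 7}); total cost 11 + 3 = 14.
The greedy pick S7, S3, S6 costs 16; no covering selection beats 14.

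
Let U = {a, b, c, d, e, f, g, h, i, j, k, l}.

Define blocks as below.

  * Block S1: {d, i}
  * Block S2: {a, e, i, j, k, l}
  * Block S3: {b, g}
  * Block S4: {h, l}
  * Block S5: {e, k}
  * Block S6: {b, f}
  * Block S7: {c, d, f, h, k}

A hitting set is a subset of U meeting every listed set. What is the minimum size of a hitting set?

T = {b, e, h, i} meets every block (each contains at least one member of T), and |T| = 4.
The blocks S1, S4, S5, S6 are pairwise disjoint, so any hitting set needs a separate item for each — at least 4. Hence 4 is optimal.

4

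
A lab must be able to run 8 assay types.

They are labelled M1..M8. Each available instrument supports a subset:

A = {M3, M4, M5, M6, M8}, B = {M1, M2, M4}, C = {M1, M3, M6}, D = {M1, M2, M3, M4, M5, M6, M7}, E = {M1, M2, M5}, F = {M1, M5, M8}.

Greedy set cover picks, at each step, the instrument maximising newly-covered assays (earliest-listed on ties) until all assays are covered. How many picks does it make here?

Greedy: pick D (covers 7 new) → pick A (covers 1 new). Total picks: 2.

2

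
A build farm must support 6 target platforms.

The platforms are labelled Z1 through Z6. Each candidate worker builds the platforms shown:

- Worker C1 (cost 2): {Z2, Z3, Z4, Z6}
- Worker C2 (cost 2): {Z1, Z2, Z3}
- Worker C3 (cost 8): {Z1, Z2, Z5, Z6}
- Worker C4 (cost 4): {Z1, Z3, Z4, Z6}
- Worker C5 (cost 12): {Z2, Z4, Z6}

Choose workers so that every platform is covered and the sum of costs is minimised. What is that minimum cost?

10

C1, C3 together cover every platform (C1 ∪ C3 = {Z1, Z2, Z3, Z4, Z5, Z6}); total cost 2 + 8 = 10.
The greedy pick C1, C2, C3 costs 12; no covering selection beats 10.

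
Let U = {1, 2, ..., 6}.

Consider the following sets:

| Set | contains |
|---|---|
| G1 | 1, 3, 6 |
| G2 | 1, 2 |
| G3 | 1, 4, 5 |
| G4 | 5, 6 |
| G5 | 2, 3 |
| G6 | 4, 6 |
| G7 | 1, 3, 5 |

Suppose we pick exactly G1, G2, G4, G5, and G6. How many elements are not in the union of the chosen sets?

0

Union of G1, G2, G4, G5, G6 = {1, 2, 3, 4, 5, 6} — that's every element, so 0 are uncovered.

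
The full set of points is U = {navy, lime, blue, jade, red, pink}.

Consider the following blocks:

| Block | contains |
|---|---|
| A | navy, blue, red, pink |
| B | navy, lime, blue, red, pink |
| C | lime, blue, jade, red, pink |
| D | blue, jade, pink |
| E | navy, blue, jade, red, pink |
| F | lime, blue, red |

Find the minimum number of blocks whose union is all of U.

B and E cover everything between them: the union {navy, lime, blue, jade, red, pink} is all of U.
No single block has all 6 points (the largest, B, has 5), so 2 is optimal.

2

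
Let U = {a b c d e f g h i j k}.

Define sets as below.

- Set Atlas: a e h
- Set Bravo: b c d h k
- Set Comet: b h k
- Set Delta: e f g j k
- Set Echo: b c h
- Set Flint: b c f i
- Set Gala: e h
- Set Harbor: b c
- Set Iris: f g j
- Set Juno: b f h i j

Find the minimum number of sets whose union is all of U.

4

Atlas, Bravo, Delta, and Flint cover everything between them: the union {a, b, c, d, e, f, g, h, i, j, k} is all of U.
No 3 of the 10 sets cover everything (all 120 combinations miss at least one element), so 4 is optimal.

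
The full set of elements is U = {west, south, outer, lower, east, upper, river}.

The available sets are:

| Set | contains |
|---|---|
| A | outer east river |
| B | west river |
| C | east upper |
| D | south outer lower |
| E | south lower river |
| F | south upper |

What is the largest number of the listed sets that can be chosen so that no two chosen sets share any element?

3

B, C, D are pairwise disjoint (B={west,river}; C={east,upper}; D={south,outer,lower}).
Every remaining set overlaps one of these, and no 4 of the listed sets are pairwise disjoint, so 3 is the maximum.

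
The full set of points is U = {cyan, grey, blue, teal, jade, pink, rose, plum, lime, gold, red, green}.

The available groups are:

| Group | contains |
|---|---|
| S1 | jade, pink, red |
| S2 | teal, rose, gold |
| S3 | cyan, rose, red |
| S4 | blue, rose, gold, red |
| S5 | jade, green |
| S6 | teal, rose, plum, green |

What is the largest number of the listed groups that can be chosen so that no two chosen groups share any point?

S2, S5 are pairwise disjoint (S2={teal,rose,gold}; S5={jade,green}).
Every remaining group overlaps one of these, and no 3 of the listed groups are pairwise disjoint, so 2 is the maximum.

2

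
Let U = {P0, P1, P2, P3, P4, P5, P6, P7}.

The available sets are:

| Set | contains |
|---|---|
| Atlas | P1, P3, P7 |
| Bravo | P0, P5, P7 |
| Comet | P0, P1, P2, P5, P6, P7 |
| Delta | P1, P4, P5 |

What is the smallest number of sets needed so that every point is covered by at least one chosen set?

Atlas, Comet, and Delta cover everything between them: the union {P0, P1, P2, P3, P4, P5, P6, P7} is all of U.
Only Comet contains P2, so Comet is forced; the remaining 2 points need at least 2 more sets (each remaining set adds at most 1) — so at least 3 sets are needed, and 3 is optimal.

3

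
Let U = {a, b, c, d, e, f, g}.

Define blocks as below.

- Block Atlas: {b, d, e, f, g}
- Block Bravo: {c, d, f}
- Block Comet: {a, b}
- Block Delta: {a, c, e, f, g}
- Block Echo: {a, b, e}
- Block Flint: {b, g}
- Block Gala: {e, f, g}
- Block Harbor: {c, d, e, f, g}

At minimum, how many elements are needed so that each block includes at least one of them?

H = {b, f} meets every block (each contains at least one member of H), and |H| = 2.
The blocks Comet, Gala are pairwise disjoint, so any hitting set needs a separate element for each — at least 2. Hence 2 is optimal.

2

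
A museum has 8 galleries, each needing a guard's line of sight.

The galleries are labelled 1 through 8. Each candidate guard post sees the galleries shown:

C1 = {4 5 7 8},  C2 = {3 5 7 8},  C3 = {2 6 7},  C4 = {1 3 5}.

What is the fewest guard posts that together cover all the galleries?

C1 and C3 and C4 together: C1 ∪ C3 ∪ C4 = {1, 2, 3, 4, 5, 6, 7, 8} — every gallery is covered.
Only C4 contains 1, so C4 is forced; the remaining 5 galleries need at least 2 more guard posts (each remaining guard post adds at most 3) — so at least 3 guard posts are needed, and 3 is optimal.

3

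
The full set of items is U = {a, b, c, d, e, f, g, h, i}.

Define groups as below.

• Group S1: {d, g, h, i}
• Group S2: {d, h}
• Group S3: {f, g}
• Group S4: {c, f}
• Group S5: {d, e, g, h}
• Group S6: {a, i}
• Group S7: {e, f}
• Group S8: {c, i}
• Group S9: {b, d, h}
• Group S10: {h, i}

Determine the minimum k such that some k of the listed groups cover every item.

S4 and S5 and S6 and S9 together: S4 ∪ S5 ∪ S6 ∪ S9 = {a, b, c, d, e, f, g, h, i} — every item is covered.
Only S9 contains b, so S9 is forced; the remaining 6 items need at least 3 more groups (each remaining group adds at most 2) — so at least 4 groups are needed, and 4 is optimal.

4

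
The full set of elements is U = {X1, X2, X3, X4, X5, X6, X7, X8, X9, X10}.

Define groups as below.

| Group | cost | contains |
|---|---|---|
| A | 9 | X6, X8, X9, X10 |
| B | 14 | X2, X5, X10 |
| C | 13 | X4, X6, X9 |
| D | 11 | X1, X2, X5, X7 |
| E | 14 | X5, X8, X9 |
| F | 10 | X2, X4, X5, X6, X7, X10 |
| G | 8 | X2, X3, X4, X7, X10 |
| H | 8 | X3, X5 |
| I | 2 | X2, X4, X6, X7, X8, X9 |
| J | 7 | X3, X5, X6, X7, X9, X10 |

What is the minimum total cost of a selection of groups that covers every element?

20

D, I, J together cover every element (D ∪ I ∪ J = {X1, X2, X3, X4, X5, X6, X7, X8, X9, X10}); total cost 11 + 2 + 7 = 20.
No covering selection has total cost below 20.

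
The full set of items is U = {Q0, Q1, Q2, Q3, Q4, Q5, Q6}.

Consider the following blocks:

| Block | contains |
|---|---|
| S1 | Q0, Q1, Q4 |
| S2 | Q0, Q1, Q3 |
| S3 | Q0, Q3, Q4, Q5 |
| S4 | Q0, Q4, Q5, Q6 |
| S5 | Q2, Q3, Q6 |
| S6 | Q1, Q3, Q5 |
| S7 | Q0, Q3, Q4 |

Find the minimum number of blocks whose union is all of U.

S1 and S5 and S6 together: S1 ∪ S5 ∪ S6 = {Q0, Q1, Q2, Q3, Q4, Q5, Q6} — every item is covered.
Only S5 contains Q2, so S5 is forced; the remaining 4 items need at least 2 more blocks (each remaining block adds at most 3) — so at least 3 blocks are needed, and 3 is optimal.

3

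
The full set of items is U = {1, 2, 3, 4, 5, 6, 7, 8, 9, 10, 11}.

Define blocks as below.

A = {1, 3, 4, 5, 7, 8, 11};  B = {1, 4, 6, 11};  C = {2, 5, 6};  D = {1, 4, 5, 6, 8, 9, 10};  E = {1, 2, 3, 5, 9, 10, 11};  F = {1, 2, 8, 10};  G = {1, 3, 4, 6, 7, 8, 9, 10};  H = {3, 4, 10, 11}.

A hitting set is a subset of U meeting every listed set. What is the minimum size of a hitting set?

2

T = {2, 4} meets every block (each contains at least one member of T), and |T| = 2.
The blocks C, H are pairwise disjoint, so any hitting set needs a separate item for each — at least 2. Hence 2 is optimal.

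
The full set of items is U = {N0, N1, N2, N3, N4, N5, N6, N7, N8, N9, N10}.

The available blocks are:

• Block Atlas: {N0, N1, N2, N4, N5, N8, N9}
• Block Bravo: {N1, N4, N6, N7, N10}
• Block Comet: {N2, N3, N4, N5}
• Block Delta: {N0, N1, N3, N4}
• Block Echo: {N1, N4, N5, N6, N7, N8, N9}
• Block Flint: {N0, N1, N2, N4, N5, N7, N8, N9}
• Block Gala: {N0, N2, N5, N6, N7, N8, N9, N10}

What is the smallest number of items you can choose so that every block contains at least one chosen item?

Take H = {N2, N4}. Each listed block contains at least one of these, so H is a hitting set of size 2.
No single item lies in every block, so at least 2 are needed and 2 is optimal.

2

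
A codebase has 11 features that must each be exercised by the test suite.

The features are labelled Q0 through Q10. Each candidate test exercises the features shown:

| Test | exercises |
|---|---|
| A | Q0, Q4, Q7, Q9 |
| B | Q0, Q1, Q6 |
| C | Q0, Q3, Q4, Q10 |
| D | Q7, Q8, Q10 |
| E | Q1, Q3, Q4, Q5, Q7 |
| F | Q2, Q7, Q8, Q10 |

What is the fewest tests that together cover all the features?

Take {A, B, E, F}. Their union is {Q0, Q1, Q2, Q3, Q4, Q5, Q6, Q7, Q8, Q9, Q10}, which is all 11 features.
Only A contains Q9, so A is forced; the remaining 7 features need at least 3 more tests (each remaining test adds at most 3) — so at least 4 tests are needed, and 4 is optimal.

4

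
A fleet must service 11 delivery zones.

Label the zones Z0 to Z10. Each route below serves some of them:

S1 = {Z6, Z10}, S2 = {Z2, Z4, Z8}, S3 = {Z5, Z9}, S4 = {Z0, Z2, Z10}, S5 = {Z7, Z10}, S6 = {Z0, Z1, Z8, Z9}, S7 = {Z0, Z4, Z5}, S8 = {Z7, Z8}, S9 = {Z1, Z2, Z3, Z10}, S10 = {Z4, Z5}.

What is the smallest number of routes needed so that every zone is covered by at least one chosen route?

5

S1 and S6 and S8 and S9 and S10 together: S1 ∪ S6 ∪ S8 ∪ S9 ∪ S10 = {Z0, Z1, Z2, Z3, Z4, Z5, Z6, Z7, Z8, Z9, Z10} — every zone is covered.
No 4 of the 10 routes cover everything (all 210 combinations miss at least one zone), so 5 is optimal.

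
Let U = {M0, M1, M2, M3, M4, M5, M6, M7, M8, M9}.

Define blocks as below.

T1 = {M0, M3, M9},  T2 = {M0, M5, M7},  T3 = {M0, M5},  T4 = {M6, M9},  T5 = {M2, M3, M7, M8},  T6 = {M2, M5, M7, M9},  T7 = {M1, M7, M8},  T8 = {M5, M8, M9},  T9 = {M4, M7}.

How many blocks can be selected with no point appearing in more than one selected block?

3

T3, T4, T9 are pairwise disjoint (T3={M0,M5}; T4={M6,M9}; T9={M4,M7}).
Every remaining block overlaps one of these, and no 4 of the listed blocks are pairwise disjoint, so 3 is the maximum.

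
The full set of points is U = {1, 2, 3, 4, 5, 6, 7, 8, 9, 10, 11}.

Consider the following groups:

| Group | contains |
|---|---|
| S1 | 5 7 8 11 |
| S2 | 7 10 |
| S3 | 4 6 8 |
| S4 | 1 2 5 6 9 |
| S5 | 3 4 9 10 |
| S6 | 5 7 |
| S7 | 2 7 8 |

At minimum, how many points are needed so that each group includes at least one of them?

The 3 points {6, 7, 10} hit every group.
No choice of 2 points meets every group, so 3 is the minimum.

3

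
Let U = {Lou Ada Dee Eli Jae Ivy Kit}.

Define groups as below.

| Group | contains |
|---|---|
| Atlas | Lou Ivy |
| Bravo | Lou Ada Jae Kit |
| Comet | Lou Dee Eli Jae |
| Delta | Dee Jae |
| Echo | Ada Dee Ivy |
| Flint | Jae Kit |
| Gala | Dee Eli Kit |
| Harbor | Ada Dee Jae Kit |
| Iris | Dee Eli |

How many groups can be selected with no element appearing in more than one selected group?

Atlas, Flint, Iris are pairwise disjoint (Atlas={Lou,Ivy}; Flint={Jae,Kit}; Iris={Dee,Eli}).
Every remaining group overlaps one of these, and no 4 of the listed groups are pairwise disjoint, so 3 is the maximum.

3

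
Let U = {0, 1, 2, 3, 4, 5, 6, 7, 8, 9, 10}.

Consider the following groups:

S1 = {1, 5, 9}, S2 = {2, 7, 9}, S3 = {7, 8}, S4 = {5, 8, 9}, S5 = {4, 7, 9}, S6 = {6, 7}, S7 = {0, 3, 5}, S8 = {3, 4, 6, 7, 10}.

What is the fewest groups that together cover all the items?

Take {S1, S2, S4, S7, S8}. Their union is {0, 1, 2, 3, 4, 5, 6, 7, 8, 9, 10}, which is all 11 items.
No 4 of the 8 groups cover everything (all 70 combinations miss at least one item), so 5 is optimal.

5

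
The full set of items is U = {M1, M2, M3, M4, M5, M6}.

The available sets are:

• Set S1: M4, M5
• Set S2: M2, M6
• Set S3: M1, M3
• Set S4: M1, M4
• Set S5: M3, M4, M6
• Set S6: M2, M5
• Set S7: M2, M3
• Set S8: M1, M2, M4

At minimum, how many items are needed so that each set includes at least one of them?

Take H = {M1, M2, M4}. Each listed set contains at least one of these, so H is a hitting set of size 3.
The sets S1, S2, S3 are pairwise disjoint, so any hitting set needs a separate item for each — at least 3. Hence 3 is optimal.

3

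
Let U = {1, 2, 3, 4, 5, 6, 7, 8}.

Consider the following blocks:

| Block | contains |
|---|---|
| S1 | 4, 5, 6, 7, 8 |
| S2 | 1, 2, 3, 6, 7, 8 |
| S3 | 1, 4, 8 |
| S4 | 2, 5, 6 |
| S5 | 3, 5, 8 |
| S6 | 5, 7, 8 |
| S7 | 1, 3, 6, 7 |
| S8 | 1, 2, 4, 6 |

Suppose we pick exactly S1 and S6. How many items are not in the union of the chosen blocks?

Union of S1, S6 = {4, 5, 6, 7, 8}.
Not covered: 1, 2, 3 — 3 items.

3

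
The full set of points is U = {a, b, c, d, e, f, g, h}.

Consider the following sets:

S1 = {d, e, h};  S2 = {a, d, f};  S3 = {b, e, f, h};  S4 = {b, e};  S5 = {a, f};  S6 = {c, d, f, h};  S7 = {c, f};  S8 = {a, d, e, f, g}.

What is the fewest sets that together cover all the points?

3

S4, S6, and S8 cover everything between them: the union {a, b, c, d, e, f, g, h} is all of U.
Only S8 contains g, so S8 is forced; the remaining 3 points need at least 2 more sets (each remaining set adds at most 2) — so at least 3 sets are needed, and 3 is optimal.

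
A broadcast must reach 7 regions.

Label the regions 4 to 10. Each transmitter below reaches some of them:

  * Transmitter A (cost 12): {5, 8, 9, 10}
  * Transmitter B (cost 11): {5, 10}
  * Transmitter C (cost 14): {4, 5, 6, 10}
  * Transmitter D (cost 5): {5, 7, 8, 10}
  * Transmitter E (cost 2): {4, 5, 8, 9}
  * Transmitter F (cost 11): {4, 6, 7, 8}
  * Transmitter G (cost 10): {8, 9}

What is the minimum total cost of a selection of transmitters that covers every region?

18

D, E, F together cover every region (D ∪ E ∪ F = {4, 5, 6, 7, 8, 9, 10}); total cost 5 + 2 + 11 = 18.
No covering selection has total cost below 18.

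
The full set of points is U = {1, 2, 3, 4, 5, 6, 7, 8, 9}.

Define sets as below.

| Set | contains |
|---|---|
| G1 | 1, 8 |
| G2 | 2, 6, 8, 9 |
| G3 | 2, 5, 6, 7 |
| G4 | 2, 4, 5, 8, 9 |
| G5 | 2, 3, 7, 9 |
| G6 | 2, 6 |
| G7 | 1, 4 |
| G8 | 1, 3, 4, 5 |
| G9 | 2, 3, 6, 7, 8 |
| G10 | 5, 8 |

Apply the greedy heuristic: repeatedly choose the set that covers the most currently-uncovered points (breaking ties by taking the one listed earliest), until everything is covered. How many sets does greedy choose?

Greedy: pick G4 (covers 5 new) → pick G9 (covers 3 new) → pick G1 (covers 1 new). Total picks: 3.

3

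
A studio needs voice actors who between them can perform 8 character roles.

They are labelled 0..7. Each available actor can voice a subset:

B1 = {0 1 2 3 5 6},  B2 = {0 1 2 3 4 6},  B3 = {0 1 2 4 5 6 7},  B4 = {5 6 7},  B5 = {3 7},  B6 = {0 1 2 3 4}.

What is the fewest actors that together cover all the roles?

Take {B2, B3}. Their union is {0, 1, 2, 3, 4, 5, 6, 7}, which is all 8 roles.
No single actor has all 8 roles (the largest, B3, has 7), so 2 is optimal.

2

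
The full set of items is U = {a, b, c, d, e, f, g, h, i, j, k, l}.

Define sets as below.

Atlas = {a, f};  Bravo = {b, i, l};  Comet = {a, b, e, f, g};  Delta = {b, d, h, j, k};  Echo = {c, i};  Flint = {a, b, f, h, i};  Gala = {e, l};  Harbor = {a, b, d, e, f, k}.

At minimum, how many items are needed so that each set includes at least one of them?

4

The 4 items {a, e, h, i} hit every set.
The sets Atlas, Delta, Echo, Gala are pairwise disjoint, so any hitting set needs a separate item for each — at least 4. Hence 4 is optimal.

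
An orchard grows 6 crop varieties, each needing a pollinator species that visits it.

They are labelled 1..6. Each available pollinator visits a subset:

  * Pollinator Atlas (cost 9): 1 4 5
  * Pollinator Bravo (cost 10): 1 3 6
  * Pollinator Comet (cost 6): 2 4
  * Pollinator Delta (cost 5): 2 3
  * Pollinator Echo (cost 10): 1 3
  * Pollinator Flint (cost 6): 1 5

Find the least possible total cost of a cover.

22

Bravo, Comet, Flint together cover every variety (Bravo ∪ Comet ∪ Flint = {1, 2, 3, 4, 5, 6}); total cost 10 + 6 + 6 = 22.
The greedy pick Delta, Atlas, Bravo costs 24; no covering selection beats 22.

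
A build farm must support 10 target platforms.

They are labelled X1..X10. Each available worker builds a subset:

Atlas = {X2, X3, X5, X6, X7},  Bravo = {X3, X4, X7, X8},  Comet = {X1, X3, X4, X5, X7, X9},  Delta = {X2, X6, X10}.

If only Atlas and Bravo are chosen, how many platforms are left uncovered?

3

Union of Atlas, Bravo = {X2, X3, X4, X5, X6, X7, X8}.
Not covered: X1, X9, X10 — 3 platforms.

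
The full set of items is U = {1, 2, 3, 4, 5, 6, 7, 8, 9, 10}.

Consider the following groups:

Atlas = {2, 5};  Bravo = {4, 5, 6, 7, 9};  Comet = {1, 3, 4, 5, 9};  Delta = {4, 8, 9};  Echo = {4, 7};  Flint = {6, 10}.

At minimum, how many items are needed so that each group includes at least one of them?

3

H = {2, 4, 6} meets every group (each contains at least one member of H), and |H| = 3.
The groups Atlas, Delta, Flint are pairwise disjoint, so any hitting set needs a separate item for each — at least 3. Hence 3 is optimal.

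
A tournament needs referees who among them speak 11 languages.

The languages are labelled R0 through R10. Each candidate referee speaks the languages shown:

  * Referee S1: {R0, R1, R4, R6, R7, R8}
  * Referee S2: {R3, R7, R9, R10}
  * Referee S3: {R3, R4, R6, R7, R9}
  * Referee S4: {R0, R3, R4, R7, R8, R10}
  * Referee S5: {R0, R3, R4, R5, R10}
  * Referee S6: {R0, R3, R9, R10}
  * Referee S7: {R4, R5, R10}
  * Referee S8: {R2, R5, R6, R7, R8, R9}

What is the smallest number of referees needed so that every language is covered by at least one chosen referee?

S1 and S5 and S8 together: S1 ∪ S5 ∪ S8 = {R0, R1, R2, R3, R4, R5, R6, R7, R8, R9, R10} — every language is covered.
Only S1 contains R1, so S1 is forced; the remaining 5 languages need at least 2 more referees (each remaining referee adds at most 3) — so at least 3 referees are needed, and 3 is optimal.

3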